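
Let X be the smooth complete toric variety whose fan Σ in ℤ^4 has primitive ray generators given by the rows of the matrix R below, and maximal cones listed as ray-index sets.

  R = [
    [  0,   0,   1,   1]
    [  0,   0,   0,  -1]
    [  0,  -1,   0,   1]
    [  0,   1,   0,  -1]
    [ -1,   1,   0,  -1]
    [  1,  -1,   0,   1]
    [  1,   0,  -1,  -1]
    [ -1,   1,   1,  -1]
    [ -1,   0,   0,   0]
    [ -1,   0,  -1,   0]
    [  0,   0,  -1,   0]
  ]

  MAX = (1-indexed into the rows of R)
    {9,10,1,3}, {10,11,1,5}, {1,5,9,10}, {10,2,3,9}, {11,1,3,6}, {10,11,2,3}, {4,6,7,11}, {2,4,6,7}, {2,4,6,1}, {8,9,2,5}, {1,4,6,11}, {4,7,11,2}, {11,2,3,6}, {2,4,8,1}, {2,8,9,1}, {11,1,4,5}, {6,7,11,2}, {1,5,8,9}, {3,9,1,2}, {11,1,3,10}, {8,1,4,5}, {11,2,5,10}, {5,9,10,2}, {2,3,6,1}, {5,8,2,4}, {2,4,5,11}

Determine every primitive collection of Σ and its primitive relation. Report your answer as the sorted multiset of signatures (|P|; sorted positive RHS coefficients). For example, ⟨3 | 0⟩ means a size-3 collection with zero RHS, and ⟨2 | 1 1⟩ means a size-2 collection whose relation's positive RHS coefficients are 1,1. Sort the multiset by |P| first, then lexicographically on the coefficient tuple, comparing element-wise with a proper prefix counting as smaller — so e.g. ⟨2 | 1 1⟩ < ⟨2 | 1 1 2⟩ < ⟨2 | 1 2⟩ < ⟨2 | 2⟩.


22 collections generate NE(X_Σ); each relation:

  P = {3,4}:  v_{3} + v_{4} = 0 — sig = ⟨2 | 0⟩
  P = {5,6}:  v_{5} + v_{6} = 0 — sig = ⟨2 | 0⟩
  P = {3,5}:  v_{3} + v_{5} = v_{9} — sig = ⟨2 | 1⟩
  P = {4,9}:  v_{4} + v_{9} = v_{5} — sig = ⟨2 | 1⟩
  P = {6,9}:  v_{6} + v_{9} = v_{3} — sig = ⟨2 | 1⟩
  P = {8,11}:  v_{8} + v_{11} = v_{5} — sig = ⟨2 | 1⟩
  P = {9,11}:  v_{9} + v_{11} = v_{10} — sig = ⟨2 | 1⟩
  P = {1,7}:  v_{1} + v_{7} = v_{4} + v_{6} — sig = ⟨2 | 1 1⟩
  P = {4,10}:  v_{4} + v_{10} = v_{5} + v_{11} — sig = ⟨2 | 1 1⟩
  P = {6,8}:  v_{6} + v_{8} = v_{1} + v_{2} — sig = ⟨2 | 1 1⟩
  P = {6,10}:  v_{6} + v_{10} = v_{3} + v_{11} — sig = ⟨2 | 1 1⟩
  P = {7,8}:  v_{7} + v_{8} = v_{2} + v_{4} — sig = ⟨2 | 1 1⟩
  P = {7,9}:  v_{7} + v_{9} = v_{2} + v_{11} — sig = ⟨2 | 1 1⟩
  P = {8,10}:  v_{8} + v_{10} = v_{5} + v_{9} — sig = ⟨2 | 1 1⟩
  P = {3,7}:  v_{3} + v_{7} = v_{2} + v_{6} + v_{11} — sig = ⟨2 | 1 1 1⟩
  P = {3,8}:  v_{3} + v_{8} = v_{1} + v_{2} + v_{9} — sig = ⟨2 | 1 1 1⟩
  P = {5,7}:  v_{5} + v_{7} = v_{2} + v_{4} + v_{11} — sig = ⟨2 | 1 1 1⟩
  P = {7,10}:  v_{7} + v_{10} = v_{2} + 2·v_{11} — sig = ⟨2 | 1 2⟩
  P = {1,2,11}:  v_{1} + v_{2} + v_{11} = 0 — sig = ⟨3 | 0⟩
  P = {1,2,5}:  v_{1} + v_{2} + v_{5} = v_{8} — sig = ⟨3 | 1⟩
  P = {1,2,10}:  v_{1} + v_{2} + v_{10} = v_{9} — sig = ⟨3 | 1⟩
  P = {2,4,6,11}:  v_{2} + v_{4} + v_{6} + v_{11} = v_{7} — sig = ⟨4 | 1⟩

Signatures (|P|; sorted positive RHS coefficients), sorted:
[⟨2 | 0⟩, ⟨2 | 0⟩, ⟨2 | 1⟩, ⟨2 | 1⟩, ⟨2 | 1⟩, ⟨2 | 1⟩, ⟨2 | 1⟩, ⟨2 | 1 1⟩, ⟨2 | 1 1⟩, ⟨2 | 1 1⟩, ⟨2 | 1 1⟩, ⟨2 | 1 1⟩, ⟨2 | 1 1⟩, ⟨2 | 1 1⟩, ⟨2 | 1 1 1⟩, ⟨2 | 1 1 1⟩, ⟨2 | 1 1 1⟩, ⟨2 | 1 2⟩, ⟨3 | 0⟩, ⟨3 | 1⟩, ⟨3 | 1⟩, ⟨4 | 1⟩]


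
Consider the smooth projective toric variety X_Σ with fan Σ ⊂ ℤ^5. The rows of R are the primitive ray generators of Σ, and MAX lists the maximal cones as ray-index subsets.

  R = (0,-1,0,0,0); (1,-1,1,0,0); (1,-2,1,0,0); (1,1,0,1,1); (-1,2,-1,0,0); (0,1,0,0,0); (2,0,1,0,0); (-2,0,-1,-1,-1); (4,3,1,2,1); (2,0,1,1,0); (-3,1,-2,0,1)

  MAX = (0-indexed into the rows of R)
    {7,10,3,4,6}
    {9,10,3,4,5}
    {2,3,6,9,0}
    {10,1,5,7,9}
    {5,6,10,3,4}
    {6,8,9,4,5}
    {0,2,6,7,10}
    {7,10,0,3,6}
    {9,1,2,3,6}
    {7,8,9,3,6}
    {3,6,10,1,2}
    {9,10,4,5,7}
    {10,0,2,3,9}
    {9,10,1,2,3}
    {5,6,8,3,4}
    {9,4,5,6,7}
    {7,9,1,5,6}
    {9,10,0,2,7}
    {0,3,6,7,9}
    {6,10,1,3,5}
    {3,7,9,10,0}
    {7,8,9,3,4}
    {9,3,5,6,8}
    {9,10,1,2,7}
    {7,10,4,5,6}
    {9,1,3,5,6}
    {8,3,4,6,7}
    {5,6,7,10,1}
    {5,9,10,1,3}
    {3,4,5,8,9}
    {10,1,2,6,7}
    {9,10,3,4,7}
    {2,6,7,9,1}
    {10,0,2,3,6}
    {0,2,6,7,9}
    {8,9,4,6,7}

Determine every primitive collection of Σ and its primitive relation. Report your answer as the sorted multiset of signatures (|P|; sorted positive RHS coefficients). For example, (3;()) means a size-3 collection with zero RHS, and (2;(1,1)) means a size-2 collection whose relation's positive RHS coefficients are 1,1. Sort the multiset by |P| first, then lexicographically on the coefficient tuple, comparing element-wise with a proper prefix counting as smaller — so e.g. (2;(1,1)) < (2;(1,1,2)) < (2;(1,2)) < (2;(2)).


16 minimal non-faces of Δ(Σ) (on 11 rays):

  {0,5}:  v_{0} + v_{5} = 0 ; sig = (2;())
  {2,4}:  v_{2} + v_{4} = 0 ; sig = (2;())
  {0,1}:  v_{0} + v_{1} = v_{2} ; sig = (2;(1))
  {1,4}:  v_{1} + v_{4} = v_{5} ; sig = (2;(1))
  {2,5}:  v_{2} + v_{5} = v_{1} ; sig = (2;(1))
  {0,4}:  v_{0} + v_{4} = v_{3} + v_{7} ; sig = (2;(1,1))
  {2,8}:  v_{2} + v_{8} = v_{3} + v_{6} + v_{9} ; sig = (2;(1,1,1))
  {1,8}:  v_{1} + v_{8} = v_{3} + v_{5} + v_{6} + v_{9} ; sig = (2;(1,1,1,1))
  {0,8}:  v_{0} + v_{8} = 2·v_{3} + v_{6} + v_{7} + v_{9} ; sig = (2;(1,1,1,2))
  {8,10}:  v_{8} + v_{10} = 2·v_{3} + v_{4} ; sig = (2;(1,2))
  {1,3,7}:  v_{1} + v_{3} + v_{7} = 0 ; sig = (3;())
  {2,3,7}:  v_{2} + v_{3} + v_{7} = v_{0} ; sig = (3;(1))
  {3,5,7}:  v_{3} + v_{5} + v_{7} = v_{4} ; sig = (3;(1))
  {6,9,10}:  v_{6} + v_{9} + v_{10} = v_{3} ; sig = (3;(1))
  {5,7,8}:  v_{5} + v_{7} + v_{8} = 2·v_{4} + v_{6} + v_{9} ; sig = (3;(1,1,2))
  {3,4,6,9}:  v_{3} + v_{4} + v_{6} + v_{9} = v_{8} ; sig = (4;(1))

Sorted signature multiset PRS(X):
    (2;())
    (2;())
    (2;(1))
    (2;(1))
    (2;(1))
    (2;(1,1))
    (2;(1,1,1))
    (2;(1,1,1,1))
    (2;(1,1,1,2))
    (2;(1,2))
    (3;())
    (3;(1))
    (3;(1))
    (3;(1))
    (3;(1,1,2))
    (4;(1))


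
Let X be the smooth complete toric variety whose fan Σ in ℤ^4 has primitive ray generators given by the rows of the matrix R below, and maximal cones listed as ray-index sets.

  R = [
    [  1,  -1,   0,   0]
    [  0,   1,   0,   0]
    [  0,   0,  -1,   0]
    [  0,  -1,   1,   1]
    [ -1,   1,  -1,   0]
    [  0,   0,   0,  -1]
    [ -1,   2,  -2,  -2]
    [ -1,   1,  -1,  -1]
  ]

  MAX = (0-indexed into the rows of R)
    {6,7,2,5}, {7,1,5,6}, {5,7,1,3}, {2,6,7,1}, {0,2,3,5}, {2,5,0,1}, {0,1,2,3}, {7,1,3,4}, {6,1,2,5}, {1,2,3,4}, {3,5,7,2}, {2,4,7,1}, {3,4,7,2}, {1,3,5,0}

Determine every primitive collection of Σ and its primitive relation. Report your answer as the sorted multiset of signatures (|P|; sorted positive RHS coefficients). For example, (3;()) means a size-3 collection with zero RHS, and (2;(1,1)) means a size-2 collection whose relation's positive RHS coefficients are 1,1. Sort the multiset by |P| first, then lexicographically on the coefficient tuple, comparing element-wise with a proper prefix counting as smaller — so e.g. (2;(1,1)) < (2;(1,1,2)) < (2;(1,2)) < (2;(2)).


9 collections generate NE(X_Σ); each relation:

  P={0,4}:  v_{0} + v_{4} = v_{2} — sig = (2;(1))
  P={3,6}:  v_{3} + v_{6} = v_{7} — sig = (2;(1))
  P={4,5}:  v_{4} + v_{5} = v_{7} — sig = (2;(1))
  P={0,7}:  v_{0} + v_{7} = v_{2} + v_{5} — sig = (2;(1,1))
  P={4,6}:  v_{4} + v_{6} = v_{1} + v_{2} + 2·v_{7} — sig = (2;(1,1,2))
  P={0,6}:  v_{0} + v_{6} = v_{1} + 2·v_{2} + 2·v_{5} — sig = (2;(1,2,2))
  P={1,2,3,5}:  v_{1} + v_{2} + v_{3} + v_{5} = 0 — sig = (4;())
  P={1,2,3,7}:  v_{1} + v_{2} + v_{3} + v_{7} = v_{4} — sig = (4;(1))
  P={1,2,5,7}:  v_{1} + v_{2} + v_{5} + v_{7} = v_{6} — sig = (4;(1))

Hence PRS(X_Σ) =
[(2;(1)), (2;(1)), (2;(1)), (2;(1,1)), (2;(1,1,2)), (2;(1,2,2)), (4;()), (4;(1)), (4;(1))]


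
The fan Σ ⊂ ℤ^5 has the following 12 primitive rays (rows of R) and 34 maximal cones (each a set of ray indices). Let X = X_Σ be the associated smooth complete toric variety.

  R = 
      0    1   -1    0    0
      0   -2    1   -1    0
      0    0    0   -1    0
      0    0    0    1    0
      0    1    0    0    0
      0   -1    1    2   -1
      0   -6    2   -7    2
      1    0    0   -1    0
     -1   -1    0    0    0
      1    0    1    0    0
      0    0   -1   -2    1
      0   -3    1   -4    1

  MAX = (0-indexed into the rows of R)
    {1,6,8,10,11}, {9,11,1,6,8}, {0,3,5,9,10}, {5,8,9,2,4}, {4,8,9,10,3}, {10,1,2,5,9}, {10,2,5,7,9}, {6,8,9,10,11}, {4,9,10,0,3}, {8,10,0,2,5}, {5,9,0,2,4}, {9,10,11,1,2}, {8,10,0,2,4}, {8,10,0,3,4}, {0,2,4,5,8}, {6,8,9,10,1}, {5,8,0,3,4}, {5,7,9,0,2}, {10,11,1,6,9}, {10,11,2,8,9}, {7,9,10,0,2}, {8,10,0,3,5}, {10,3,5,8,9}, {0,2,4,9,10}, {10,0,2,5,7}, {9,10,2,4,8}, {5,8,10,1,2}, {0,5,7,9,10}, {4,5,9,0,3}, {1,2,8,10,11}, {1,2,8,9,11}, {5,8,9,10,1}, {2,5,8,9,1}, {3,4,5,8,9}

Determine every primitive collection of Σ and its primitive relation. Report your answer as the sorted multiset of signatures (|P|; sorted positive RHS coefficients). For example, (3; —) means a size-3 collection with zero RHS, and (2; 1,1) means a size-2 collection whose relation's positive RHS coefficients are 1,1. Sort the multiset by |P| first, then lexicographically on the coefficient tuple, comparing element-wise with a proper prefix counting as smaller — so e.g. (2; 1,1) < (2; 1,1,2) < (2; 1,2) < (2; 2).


25 minimal non-faces of Δ(Σ) (on 12 rays):

  P={2,3}:  v_{2} + v_{3} = 0  →  sig = (2; —)
  P={0,1}:  v_{0} + v_{1} = v_{2} + v_{5} + v_{10}  →  sig = (2; 1,1,1)
  P={0,6}:  v_{0} + v_{6} = v_{1} + v_{10} + v_{11}  →  sig = (2; 1,1,1)
  P={0,11}:  v_{0} + v_{11} = v_{1} + v_{2} + v_{10}  →  sig = (2; 1,1,1)
  P={1,4}:  v_{1} + v_{4} = v_{2} + v_{8} + v_{9}  →  sig = (2; 1,1,1)
  P={4,7}:  v_{4} + v_{7} = v_{0} + v_{2} + v_{9}  →  sig = (2; 1,1,1)
  P={7,8}:  v_{7} + v_{8} = v_{2} + v_{5} + v_{10}  →  sig = (2; 1,1,1)
  P={1,3}:  v_{1} + v_{3} = v_{5} + v_{8} + v_{9} + v_{10}  →  sig = (2; 1,1,1,1)
  P={3,7}:  v_{3} + v_{7} = v_{0} + v_{5} + v_{9} + v_{10}  →  sig = (2; 1,1,1,1)
  P={3,11}:  v_{3} + v_{11} = v_{1} + v_{8} + v_{9} + v_{10}  →  sig = (2; 1,1,1,1)
  P={4,6}:  v_{4} + v_{6} = v_{2} + 2·v_{8} + 2·v_{9} + v_{10} + v_{11}  →  sig = (2; 1,1,1,2,2)
  P={7,11}:  v_{7} + v_{11} = v_{1} + 2·v_{2} + v_{5} + v_{9} + 2·v_{10}  →  sig = (2; 1,1,1,2,2)
  P={5,6}:  v_{5} + v_{6} = 3·v_{1} + v_{8} + v_{9} + v_{10}  →  sig = (2; 1,1,1,3)
  P={6,7}:  v_{6} + v_{7} = 3·v_{1} + v_{2} + v_{9} + 2·v_{10}  →  sig = (2; 1,1,2,3)
  P={1,7}:  v_{1} + v_{7} = 2·v_{2} + 2·v_{5} + v_{9} + 2·v_{10}  →  sig = (2; 1,2,2,2)
  P={4,11}:  v_{4} + v_{11} = 2·v_{2} + 2·v_{8} + 2·v_{9} + v_{10}  →  sig = (2; 1,2,2,2)
  P={2,6}:  v_{2} + v_{6} = 2·v_{11}  →  sig = (2; 2)
  P={5,11}:  v_{5} + v_{11} = 2·v_{1}  →  sig = (2; 2)
  P={3,6}:  v_{3} + v_{6} = 2·v_{1} + 2·v_{8} + 2·v_{9} + 2·v_{10}  →  sig = (2; 2,2,2,2)
  P={0,8,9}:  v_{0} + v_{8} + v_{9} = 0  →  sig = (3; —)
  P={4,5,10}:  v_{4} + v_{5} + v_{10} = 0  →  sig = (3; —)
  P={0,2,5,9,10}:  v_{0} + v_{2} + v_{5} + v_{9} + v_{10} = v_{7}  →  sig = (5; 1)
  P={1,2,8,9,10}:  v_{1} + v_{2} + v_{8} + v_{9} + v_{10} = v_{11}  →  sig = (5; 1)
  P={1,8,9,10,11}:  v_{1} + v_{8} + v_{9} + v_{10} + v_{11} = v_{6}  →  sig = (5; 1)
  P={2,5,8,9,10}:  v_{2} + v_{5} + v_{8} + v_{9} + v_{10} = v_{1}  →  sig = (5; 1)

so the primitive-relation signature multiset is
[(2; —), (2; 1,1,1), (2; 1,1,1), (2; 1,1,1), (2; 1,1,1), (2; 1,1,1), (2; 1,1,1), (2; 1,1,1,1), (2; 1,1,1,1), (2; 1,1,1,1), (2; 1,1,1,2,2), (2; 1,1,1,2,2), (2; 1,1,1,3), (2; 1,1,2,3), (2; 1,2,2,2), (2; 1,2,2,2), (2; 2), (2; 2), (2; 2,2,2,2), (3; —), (3; —), (5; 1), (5; 1), (5; 1), (5; 1)]


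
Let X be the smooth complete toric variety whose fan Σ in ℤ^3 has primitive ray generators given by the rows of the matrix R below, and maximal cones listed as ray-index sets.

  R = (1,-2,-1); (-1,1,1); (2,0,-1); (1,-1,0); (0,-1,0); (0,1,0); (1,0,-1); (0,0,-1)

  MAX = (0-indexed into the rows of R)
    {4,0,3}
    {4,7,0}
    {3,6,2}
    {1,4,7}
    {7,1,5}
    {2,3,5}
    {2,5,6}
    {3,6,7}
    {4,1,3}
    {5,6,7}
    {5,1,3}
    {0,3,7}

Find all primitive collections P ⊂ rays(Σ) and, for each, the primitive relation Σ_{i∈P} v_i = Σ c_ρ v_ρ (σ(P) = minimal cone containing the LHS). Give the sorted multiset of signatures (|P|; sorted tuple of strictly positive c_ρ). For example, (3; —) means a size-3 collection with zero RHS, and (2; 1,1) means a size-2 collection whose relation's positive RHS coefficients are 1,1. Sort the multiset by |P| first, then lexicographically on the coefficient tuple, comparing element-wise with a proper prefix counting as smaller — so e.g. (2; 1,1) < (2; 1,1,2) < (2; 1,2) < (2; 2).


14 minimal non-faces of Δ(Σ) (on 8 rays):

  • {4,5}:  v_{4} + v_{5} = 0  ⇒ sig = (2; —)
  • {0,1}:  v_{0} + v_{1} = v_{4}  ⇒ sig = (2; 1)
  • {1,6}:  v_{1} + v_{6} = v_{5}  ⇒ sig = (2; 1)
  • {0,5}:  v_{0} + v_{5} = v_{3} + v_{7}  ⇒ sig = (2; 1,1)
  • {2,4}:  v_{2} + v_{4} = v_{3} + v_{6}  ⇒ sig = (2; 1,1)
  • {4,6}:  v_{4} + v_{6} = v_{3} + v_{7}  ⇒ sig = (2; 1,1)
  • {0,2}:  v_{0} + v_{2} = 2·v_{3} + v_{6} + v_{7}  ⇒ sig = (2; 1,1,2)
  • {1,2}:  v_{1} + v_{2} = v_{3} + 2·v_{5}  ⇒ sig = (2; 1,2)
  • {2,7}:  v_{2} + v_{7} = 2·v_{6}  ⇒ sig = (2; 2)
  • {0,6}:  v_{0} + v_{6} = 2·v_{3} + 2·v_{7}  ⇒ sig = (2; 2,2)
  • {1,3,7}:  v_{1} + v_{3} + v_{7} = 0  ⇒ sig = (3; —)
  • {3,4,7}:  v_{3} + v_{4} + v_{7} = v_{0}  ⇒ sig = (3; 1)
  • {3,5,6}:  v_{3} + v_{5} + v_{6} = v_{2}  ⇒ sig = (3; 1)
  • {3,5,7}:  v_{3} + v_{5} + v_{7} = v_{6}  ⇒ sig = (3; 1)

Hence PRS(X_Σ) =
[(2; —), (2; 1), (2; 1), (2; 1,1), (2; 1,1), (2; 1,1), (2; 1,1,2), (2; 1,2), (2; 2), (2; 2,2), (3; —), (3; 1), (3; 1), (3; 1)]


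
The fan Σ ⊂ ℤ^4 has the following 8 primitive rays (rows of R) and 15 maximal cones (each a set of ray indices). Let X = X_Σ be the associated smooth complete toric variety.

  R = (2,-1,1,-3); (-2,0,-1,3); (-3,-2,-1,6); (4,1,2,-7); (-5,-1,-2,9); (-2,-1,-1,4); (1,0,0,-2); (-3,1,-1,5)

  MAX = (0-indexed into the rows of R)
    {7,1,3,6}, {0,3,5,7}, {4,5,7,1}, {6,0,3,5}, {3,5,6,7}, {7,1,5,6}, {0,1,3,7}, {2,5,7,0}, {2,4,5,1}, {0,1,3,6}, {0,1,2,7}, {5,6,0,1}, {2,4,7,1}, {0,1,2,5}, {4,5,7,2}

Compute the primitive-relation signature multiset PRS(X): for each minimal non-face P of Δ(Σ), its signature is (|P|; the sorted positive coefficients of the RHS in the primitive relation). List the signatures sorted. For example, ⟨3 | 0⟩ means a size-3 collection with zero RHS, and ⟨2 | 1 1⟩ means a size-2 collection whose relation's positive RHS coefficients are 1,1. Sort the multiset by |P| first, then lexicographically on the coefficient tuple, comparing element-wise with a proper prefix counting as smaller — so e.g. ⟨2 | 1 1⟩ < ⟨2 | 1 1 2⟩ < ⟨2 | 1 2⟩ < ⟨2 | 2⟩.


|primitive collections| = 9. Relations:

  • {0,4}:  v_{0} + v_{4} = v_{2}  ⟹  sig = ⟨2 | 1⟩
  • {3,4}:  v_{3} + v_{4} = v_{0} + v_{7}  ⟹  sig = ⟨2 | 1 1⟩
  • {4,6}:  v_{4} + v_{6} = v_{1} + v_{5}  ⟹  sig = ⟨2 | 1 1⟩
  • {2,6}:  v_{2} + v_{6} = v_{0} + v_{1} + v_{5}  ⟹  sig = ⟨2 | 1 1 1⟩
  • {2,3}:  v_{2} + v_{3} = 2·v_{0} + v_{7}  ⟹  sig = ⟨2 | 1 2⟩
  • {0,6,7}:  v_{0} + v_{6} + v_{7} = 0  ⟹  sig = ⟨3 | 0⟩
  • {1,3,5}:  v_{1} + v_{3} + v_{5} = 0  ⟹  sig = ⟨3 | 0⟩
  • {0,1,5,7}:  v_{0} + v_{1} + v_{5} + v_{7} = v_{4}  ⟹  sig = ⟨4 | 1⟩
  • {1,2,5,7}:  v_{1} + v_{2} + v_{5} + v_{7} = 2·v_{4}  ⟹  sig = ⟨4 | 2⟩

Signatures (|P|; sorted positive RHS coefficients), sorted:
{ ⟨2 | 1⟩,  ⟨2 | 1 1⟩ ×2,  ⟨2 | 1 1 1⟩,  ⟨2 | 1 2⟩,  ⟨3 | 0⟩ ×2,  ⟨4 | 1⟩,  ⟨4 | 2⟩ }


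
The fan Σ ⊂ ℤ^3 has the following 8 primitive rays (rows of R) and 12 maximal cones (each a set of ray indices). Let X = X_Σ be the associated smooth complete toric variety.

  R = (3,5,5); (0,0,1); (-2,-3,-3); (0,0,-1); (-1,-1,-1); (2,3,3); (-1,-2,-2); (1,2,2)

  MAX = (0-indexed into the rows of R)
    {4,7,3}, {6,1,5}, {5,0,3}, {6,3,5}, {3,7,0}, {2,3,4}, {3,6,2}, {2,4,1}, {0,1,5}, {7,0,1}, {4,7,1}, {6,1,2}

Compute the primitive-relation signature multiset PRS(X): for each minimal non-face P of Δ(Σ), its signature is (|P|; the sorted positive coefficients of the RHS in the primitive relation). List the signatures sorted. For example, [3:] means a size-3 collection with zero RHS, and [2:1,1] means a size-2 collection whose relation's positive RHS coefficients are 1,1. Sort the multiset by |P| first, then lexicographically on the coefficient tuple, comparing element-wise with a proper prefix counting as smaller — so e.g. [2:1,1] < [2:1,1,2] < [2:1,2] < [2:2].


Δ(Σ) — 8 vertices, 10 min non-faces:

  • {1,3}:  v_{1} + v_{3} = 0 — sig = [2:]
  • {2,5}:  v_{2} + v_{5} = 0 — sig = [2:]
  • {6,7}:  v_{6} + v_{7} = 0 — sig = [2:]
  • {0,2}:  v_{0} + v_{2} = v_{7} — sig = [2:1]
  • {0,6}:  v_{0} + v_{6} = v_{5} — sig = [2:1]
  • {2,7}:  v_{2} + v_{7} = v_{4} — sig = [2:1]
  • {4,5}:  v_{4} + v_{5} = v_{7} — sig = [2:1]
  • {4,6}:  v_{4} + v_{6} = v_{2} — sig = [2:1]
  • {5,7}:  v_{5} + v_{7} = v_{0} — sig = [2:1]
  • {0,4}:  v_{0} + v_{4} = 2·v_{7} — sig = [2:2]

Sorted signature multiset PRS(X):
{ [2:] ×3,  [2:1] ×6,  [2:2] }


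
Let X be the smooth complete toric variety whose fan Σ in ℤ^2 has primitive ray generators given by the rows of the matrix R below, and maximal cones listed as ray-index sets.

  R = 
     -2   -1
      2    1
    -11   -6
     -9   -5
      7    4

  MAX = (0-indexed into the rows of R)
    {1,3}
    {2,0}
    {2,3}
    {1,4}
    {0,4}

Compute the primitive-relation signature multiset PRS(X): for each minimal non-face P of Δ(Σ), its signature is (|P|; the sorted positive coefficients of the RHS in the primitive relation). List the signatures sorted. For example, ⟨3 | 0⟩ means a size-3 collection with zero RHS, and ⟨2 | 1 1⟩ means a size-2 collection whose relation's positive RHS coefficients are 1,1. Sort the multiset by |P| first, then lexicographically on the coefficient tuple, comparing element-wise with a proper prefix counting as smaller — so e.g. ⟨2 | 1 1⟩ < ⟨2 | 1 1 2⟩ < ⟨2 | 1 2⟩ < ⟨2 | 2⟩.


Minimal non-faces — 5 found among 5 rays, 5 max cones:

  P = {0,1}:  v_{0} + v_{1} = 0  ⟹  sig = ⟨2 | 0⟩
  P = {0,3}:  v_{0} + v_{3} = v_{2}  ⟹  sig = ⟨2 | 1⟩
  P = {1,2}:  v_{1} + v_{2} = v_{3}  ⟹  sig = ⟨2 | 1⟩
  P = {3,4}:  v_{3} + v_{4} = v_{0}  ⟹  sig = ⟨2 | 1⟩
  P = {2,4}:  v_{2} + v_{4} = 2·v_{0}  ⟹  sig = ⟨2 | 2⟩

so the primitive-relation signature multiset is
{ ⟨2 | 0⟩,  ⟨2 | 1⟩ ×3,  ⟨2 | 2⟩ }


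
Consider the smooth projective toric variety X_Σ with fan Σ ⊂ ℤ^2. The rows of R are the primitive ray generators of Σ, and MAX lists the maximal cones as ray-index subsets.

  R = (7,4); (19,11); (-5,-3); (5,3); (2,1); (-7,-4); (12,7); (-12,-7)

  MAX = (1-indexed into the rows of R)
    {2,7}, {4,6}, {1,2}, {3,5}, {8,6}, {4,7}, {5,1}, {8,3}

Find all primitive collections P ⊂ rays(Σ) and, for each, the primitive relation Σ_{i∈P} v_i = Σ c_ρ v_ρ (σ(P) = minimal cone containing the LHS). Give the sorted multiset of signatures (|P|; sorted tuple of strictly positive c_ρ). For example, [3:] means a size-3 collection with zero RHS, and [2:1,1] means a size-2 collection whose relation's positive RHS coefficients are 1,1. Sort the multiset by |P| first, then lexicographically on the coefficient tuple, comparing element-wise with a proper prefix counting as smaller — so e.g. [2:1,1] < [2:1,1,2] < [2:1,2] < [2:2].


Primitive collections (20):

  {1,6}:  v_{1} + v_{6} = 0  →  sig = [2:]
  {3,4}:  v_{3} + v_{4} = 0  →  sig = [2:]
  {7,8}:  v_{7} + v_{8} = 0  →  sig = [2:]
  {1,3}:  v_{1} + v_{3} = v_{5}  →  sig = [2:1]
  {1,4}:  v_{1} + v_{4} = v_{7}  →  sig = [2:1]
  {1,7}:  v_{1} + v_{7} = v_{2}  →  sig = [2:1]
  {1,8}:  v_{1} + v_{8} = v_{3}  →  sig = [2:1]
  {2,6}:  v_{2} + v_{6} = v_{7}  →  sig = [2:1]
  {2,8}:  v_{2} + v_{8} = v_{1}  →  sig = [2:1]
  {3,6}:  v_{3} + v_{6} = v_{8}  →  sig = [2:1]
  {3,7}:  v_{3} + v_{7} = v_{1}  →  sig = [2:1]
  {4,5}:  v_{4} + v_{5} = v_{1}  →  sig = [2:1]
  {4,8}:  v_{4} + v_{8} = v_{6}  →  sig = [2:1]
  {5,6}:  v_{5} + v_{6} = v_{3}  →  sig = [2:1]
  {6,7}:  v_{6} + v_{7} = v_{4}  →  sig = [2:1]
  {2,3}:  v_{2} + v_{3} = 2·v_{1}  →  sig = [2:2]
  {2,4}:  v_{2} + v_{4} = 2·v_{7}  →  sig = [2:2]
  {5,7}:  v_{5} + v_{7} = 2·v_{1}  →  sig = [2:2]
  {5,8}:  v_{5} + v_{8} = 2·v_{3}  →  sig = [2:2]
  {2,5}:  v_{2} + v_{5} = 3·v_{1}  →  sig = [2:3]

Signatures (|P|; sorted positive RHS coefficients), sorted:
{ [2:] ×3,  [2:1] ×12,  [2:2] ×4,  [2:3] }


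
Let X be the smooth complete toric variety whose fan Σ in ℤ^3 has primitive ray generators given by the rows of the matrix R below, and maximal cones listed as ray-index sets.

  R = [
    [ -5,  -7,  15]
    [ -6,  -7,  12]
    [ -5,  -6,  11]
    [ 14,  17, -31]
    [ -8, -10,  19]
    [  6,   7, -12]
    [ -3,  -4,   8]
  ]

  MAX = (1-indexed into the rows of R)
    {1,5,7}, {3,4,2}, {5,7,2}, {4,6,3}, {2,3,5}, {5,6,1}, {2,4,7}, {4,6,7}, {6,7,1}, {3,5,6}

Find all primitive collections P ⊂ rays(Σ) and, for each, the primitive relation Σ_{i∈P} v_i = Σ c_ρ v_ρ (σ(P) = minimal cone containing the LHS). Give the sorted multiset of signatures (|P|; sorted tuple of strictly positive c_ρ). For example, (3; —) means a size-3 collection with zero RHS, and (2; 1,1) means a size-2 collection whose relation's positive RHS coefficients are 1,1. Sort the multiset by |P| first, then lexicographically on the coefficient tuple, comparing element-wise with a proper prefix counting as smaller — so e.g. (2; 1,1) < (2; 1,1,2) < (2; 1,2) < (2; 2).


The 7 primitive collections of Σ (r=7, n=3):

  {2,6}:  v_{2} + v_{6} = 0  →  sig = (2; —)
  {3,7}:  v_{3} + v_{7} = v_{5}  →  sig = (2; 1)
  {4,5}:  v_{4} + v_{5} = v_{6}  →  sig = (2; 1)
  {1,2}:  v_{1} + v_{2} = v_{5} + v_{7}  →  sig = (2; 1,1)
  {1,3}:  v_{1} + v_{3} = 2·v_{5} + v_{6}  →  sig = (2; 1,2)
  {1,4}:  v_{1} + v_{4} = 2·v_{6} + v_{7}  →  sig = (2; 1,2)
  {5,6,7}:  v_{5} + v_{6} + v_{7} = v_{1}  →  sig = (3; 1)

Sorted signature multiset PRS(X):
{ (2; —),  (2; 1) ×2,  (2; 1,1),  (2; 1,2) ×2,  (3; 1) }


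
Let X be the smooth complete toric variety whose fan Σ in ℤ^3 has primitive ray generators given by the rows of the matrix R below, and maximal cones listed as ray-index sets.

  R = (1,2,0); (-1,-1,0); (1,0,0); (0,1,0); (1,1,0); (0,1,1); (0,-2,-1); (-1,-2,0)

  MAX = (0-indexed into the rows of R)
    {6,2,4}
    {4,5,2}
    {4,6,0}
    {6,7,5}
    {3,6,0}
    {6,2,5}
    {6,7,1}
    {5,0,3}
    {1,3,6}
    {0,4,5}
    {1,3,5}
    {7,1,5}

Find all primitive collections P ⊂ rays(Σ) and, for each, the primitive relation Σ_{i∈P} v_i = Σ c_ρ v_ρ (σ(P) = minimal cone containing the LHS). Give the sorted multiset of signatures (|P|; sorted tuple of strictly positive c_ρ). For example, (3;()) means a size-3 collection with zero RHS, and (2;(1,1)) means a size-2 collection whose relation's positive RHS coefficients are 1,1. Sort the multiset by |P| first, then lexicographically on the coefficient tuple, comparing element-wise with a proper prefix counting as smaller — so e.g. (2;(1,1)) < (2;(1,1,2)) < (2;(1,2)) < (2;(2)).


|primitive collections| = 14. Relations:

  • {0,7}:  v_{0} + v_{7} = 0  so sig = (2;())
  • {1,4}:  v_{1} + v_{4} = 0  so sig = (2;())
  • {0,1}:  v_{0} + v_{1} = v_{3}  so sig = (2;(1))
  • {2,3}:  v_{2} + v_{3} = v_{4}  so sig = (2;(1))
  • {3,4}:  v_{3} + v_{4} = v_{0}  so sig = (2;(1))
  • {3,7}:  v_{3} + v_{7} = v_{1}  so sig = (2;(1))
  • {1,2}:  v_{1} + v_{2} = v_{5} + v_{6}  so sig = (2;(1,1))
  • {4,7}:  v_{4} + v_{7} = v_{5} + v_{6}  so sig = (2;(1,1))
  • {0,2}:  v_{0} + v_{2} = 2·v_{4}  so sig = (2;(2))
  • {2,7}:  v_{2} + v_{7} = 2·v_{5} + 2·v_{6}  so sig = (2;(2,2))
  • {3,5,6}:  v_{3} + v_{5} + v_{6} = 0  so sig = (3;())
  • {0,5,6}:  v_{0} + v_{5} + v_{6} = v_{4}  so sig = (3;(1))
  • {1,5,6}:  v_{1} + v_{5} + v_{6} = v_{7}  so sig = (3;(1))
  • {4,5,6}:  v_{4} + v_{5} + v_{6} = v_{2}  so sig = (3;(1))

Sorted signature multiset PRS(X):
[(2;()), (2;()), (2;(1)), (2;(1)), (2;(1)), (2;(1)), (2;(1,1)), (2;(1,1)), (2;(2)), (2;(2,2)), (3;()), (3;(1)), (3;(1)), (3;(1))]


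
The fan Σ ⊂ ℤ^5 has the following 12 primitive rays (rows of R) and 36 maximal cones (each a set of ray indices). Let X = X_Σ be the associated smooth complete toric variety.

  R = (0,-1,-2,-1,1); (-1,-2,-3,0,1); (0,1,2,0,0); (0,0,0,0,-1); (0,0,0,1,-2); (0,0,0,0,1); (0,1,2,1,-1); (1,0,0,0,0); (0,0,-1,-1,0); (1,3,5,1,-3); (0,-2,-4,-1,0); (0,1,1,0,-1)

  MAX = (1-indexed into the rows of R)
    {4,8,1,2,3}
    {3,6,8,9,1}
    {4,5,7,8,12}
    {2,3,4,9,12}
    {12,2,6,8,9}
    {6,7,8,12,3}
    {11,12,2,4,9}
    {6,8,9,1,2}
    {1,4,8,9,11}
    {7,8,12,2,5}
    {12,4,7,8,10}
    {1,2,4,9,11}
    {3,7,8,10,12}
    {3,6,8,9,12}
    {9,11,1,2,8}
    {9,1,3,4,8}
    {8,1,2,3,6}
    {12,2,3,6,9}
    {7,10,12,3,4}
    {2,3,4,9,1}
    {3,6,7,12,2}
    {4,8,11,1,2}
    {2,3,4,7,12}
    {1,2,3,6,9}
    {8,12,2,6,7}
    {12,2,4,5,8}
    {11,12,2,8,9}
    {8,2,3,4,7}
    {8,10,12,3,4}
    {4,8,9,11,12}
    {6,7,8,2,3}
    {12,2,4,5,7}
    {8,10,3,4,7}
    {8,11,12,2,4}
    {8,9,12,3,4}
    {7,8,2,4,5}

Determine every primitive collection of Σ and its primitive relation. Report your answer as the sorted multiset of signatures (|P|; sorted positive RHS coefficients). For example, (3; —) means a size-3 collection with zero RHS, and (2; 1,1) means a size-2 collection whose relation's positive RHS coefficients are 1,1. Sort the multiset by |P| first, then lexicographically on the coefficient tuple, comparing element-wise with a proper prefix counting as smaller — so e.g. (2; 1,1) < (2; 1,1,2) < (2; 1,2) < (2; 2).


Minimal non-faces — 23 found among 12 rays, 36 max cones:

  P={1,7}:  v_{1} + v_{7} = 0 — sig = (2; —)
  P={4,6}:  v_{4} + v_{6} = 0 — sig = (2; —)
  P={1,12}:  v_{1} + v_{12} = v_{9} — sig = (2; 1)
  P={7,9}:  v_{7} + v_{9} = v_{12} — sig = (2; 1)
  P={2,10}:  v_{2} + v_{10} = v_{4} + v_{7} — sig = (2; 1,1)
  P={3,5}:  v_{3} + v_{5} = v_{4} + v_{7} — sig = (2; 1,1)
  P={3,11}:  v_{3} + v_{11} = v_{1} + v_{4} — sig = (2; 1,1)
  P={6,11}:  v_{6} + v_{11} = v_{2} + v_{8} + v_{9} — sig = (2; 1,1,1)
  P={1,5}:  v_{1} + v_{5} = v_{2} + v_{4} + v_{8} + v_{12} — sig = (2; 1,1,1,1)
  P={1,10}:  v_{1} + v_{10} = v_{3} + v_{4} + v_{8} + v_{12} — sig = (2; 1,1,1,1)
  P={5,6}:  v_{5} + v_{6} = v_{2} + v_{7} + v_{8} + v_{12} — sig = (2; 1,1,1,1)
  P={6,10}:  v_{6} + v_{10} = v_{3} + v_{7} + v_{8} + v_{12} — sig = (2; 1,1,1,1)
  P={7,11}:  v_{7} + v_{11} = v_{2} + v_{4} + v_{8} + v_{12} — sig = (2; 1,1,1,1)
  P={5,9}:  v_{5} + v_{9} = v_{2} + v_{4} + v_{8} + 2·v_{12} — sig = (2; 1,1,1,2)
  P={9,10}:  v_{9} + v_{10} = v_{3} + v_{4} + v_{8} + 2·v_{12} — sig = (2; 1,1,1,2)
  P={10,11}:  v_{10} + v_{11} = 2·v_{4} + v_{8} + v_{12} — sig = (2; 1,1,2)
  P={5,10}:  v_{5} + v_{10} = 2·v_{4} + 2·v_{7} + v_{8} + v_{12} — sig = (2; 1,1,2,2)
  P={5,11}:  v_{5} + v_{11} = 2·v_{2} + 2·v_{4} + 2·v_{8} + 2·v_{12} — sig = (2; 2,2,2,2)
  P={2,3,8,12}:  v_{2} + v_{3} + v_{8} + v_{12} = 0 — sig = (4; —)
  P={2,3,8,9}:  v_{2} + v_{3} + v_{8} + v_{9} = v_{1} — sig = (4; 1)
  P={2,4,8,9}:  v_{2} + v_{4} + v_{8} + v_{9} = v_{11} — sig = (4; 1)
  P={2,4,7,8,12}:  v_{2} + v_{4} + v_{7} + v_{8} + v_{12} = v_{5} — sig = (5; 1)
  P={3,4,7,8,12}:  v_{3} + v_{4} + v_{7} + v_{8} + v_{12} = v_{10} — sig = (5; 1)

Sorted signature multiset PRS(X):
    |P|=2: 18 collections, coeffs (), (), (1), (1), (1,1), (1,1), (1,1), (1,1,1), (1,1,1,1), (1,1,1,1), (1,1,1,1), (1,1,1,1), (1,1,1,1), (1,1,1,2), (1,1,1,2), (1,1,2), (1,1,2,2), (2,2,2,2)
    |P|=4: 3 collections, coeffs (), (1), (1)
    |P|=5: 2 collections, coeffs (1), (1)


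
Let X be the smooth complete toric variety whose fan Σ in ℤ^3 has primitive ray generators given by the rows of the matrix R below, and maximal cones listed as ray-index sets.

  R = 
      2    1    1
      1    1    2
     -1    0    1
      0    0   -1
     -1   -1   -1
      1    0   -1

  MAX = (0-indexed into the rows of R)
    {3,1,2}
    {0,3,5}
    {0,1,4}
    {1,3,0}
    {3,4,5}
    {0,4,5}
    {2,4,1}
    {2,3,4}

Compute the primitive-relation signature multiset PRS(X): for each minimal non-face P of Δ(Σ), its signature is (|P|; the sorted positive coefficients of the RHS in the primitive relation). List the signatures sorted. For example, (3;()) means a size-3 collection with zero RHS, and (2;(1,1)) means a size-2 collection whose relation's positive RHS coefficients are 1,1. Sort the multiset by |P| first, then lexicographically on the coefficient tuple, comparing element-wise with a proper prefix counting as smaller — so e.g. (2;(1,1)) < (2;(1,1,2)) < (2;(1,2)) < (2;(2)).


Σ has 5 primitive collections:

  P={2,5}:  v_{2} + v_{5} = 0  →  sig = (2;())
  P={0,2}:  v_{0} + v_{2} = v_{1}  →  sig = (2;(1))
  P={1,5}:  v_{1} + v_{5} = v_{0}  →  sig = (2;(1))
  P={1,3,4}:  v_{1} + v_{3} + v_{4} = 0  →  sig = (3;())
  P={0,3,4}:  v_{0} + v_{3} + v_{4} = v_{5}  →  sig = (3;(1))

so the primitive-relation signature multiset is
    |P|=2: 3 collections, coeffs (), (1), (1)
    |P|=3: 2 collections, coeffs (), (1)


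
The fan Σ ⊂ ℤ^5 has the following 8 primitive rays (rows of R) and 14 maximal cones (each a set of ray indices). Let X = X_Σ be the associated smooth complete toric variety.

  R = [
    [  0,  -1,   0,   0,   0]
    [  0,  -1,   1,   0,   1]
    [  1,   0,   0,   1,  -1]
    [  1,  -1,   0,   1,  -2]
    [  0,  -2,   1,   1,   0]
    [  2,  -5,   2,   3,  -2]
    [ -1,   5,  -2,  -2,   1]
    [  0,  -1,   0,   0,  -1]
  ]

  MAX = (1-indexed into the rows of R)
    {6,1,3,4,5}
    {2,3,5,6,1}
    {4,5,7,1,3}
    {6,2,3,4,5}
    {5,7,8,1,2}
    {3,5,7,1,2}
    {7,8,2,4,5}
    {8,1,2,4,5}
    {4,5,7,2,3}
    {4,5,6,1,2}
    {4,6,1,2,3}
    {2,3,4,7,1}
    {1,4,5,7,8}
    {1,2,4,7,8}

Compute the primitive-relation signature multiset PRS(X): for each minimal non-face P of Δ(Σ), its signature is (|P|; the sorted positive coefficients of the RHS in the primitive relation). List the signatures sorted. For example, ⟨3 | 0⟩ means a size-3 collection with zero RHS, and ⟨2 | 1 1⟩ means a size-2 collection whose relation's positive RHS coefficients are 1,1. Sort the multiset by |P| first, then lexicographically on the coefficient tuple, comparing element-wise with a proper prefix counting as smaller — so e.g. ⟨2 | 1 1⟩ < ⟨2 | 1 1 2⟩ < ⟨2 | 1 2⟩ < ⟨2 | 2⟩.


Σ has 5 primitive collections:

  P={3,8}:  v_{3} + v_{8} = v_{4}  so sig = ⟨2 | 1⟩
  P={6,7}:  v_{6} + v_{7} = v_{3}  so sig = ⟨2 | 1⟩
  P={6,8}:  v_{6} + v_{8} = v_{1} + v_{2} + 2·v_{4} + v_{5}  so sig = ⟨2 | 1 1 1 2⟩
  P={1,2,4,5,7}:  v_{1} + v_{2} + v_{4} + v_{5} + v_{7} = 0  so sig = ⟨5 | 0⟩
  P={1,2,3,4,5}:  v_{1} + v_{2} + v_{3} + v_{4} + v_{5} = v_{6}  so sig = ⟨5 | 1⟩

so the primitive-relation signature multiset is
{ ⟨2 | 1⟩ ×2,  ⟨2 | 1 1 1 2⟩,  ⟨5 | 0⟩,  ⟨5 | 1⟩ }


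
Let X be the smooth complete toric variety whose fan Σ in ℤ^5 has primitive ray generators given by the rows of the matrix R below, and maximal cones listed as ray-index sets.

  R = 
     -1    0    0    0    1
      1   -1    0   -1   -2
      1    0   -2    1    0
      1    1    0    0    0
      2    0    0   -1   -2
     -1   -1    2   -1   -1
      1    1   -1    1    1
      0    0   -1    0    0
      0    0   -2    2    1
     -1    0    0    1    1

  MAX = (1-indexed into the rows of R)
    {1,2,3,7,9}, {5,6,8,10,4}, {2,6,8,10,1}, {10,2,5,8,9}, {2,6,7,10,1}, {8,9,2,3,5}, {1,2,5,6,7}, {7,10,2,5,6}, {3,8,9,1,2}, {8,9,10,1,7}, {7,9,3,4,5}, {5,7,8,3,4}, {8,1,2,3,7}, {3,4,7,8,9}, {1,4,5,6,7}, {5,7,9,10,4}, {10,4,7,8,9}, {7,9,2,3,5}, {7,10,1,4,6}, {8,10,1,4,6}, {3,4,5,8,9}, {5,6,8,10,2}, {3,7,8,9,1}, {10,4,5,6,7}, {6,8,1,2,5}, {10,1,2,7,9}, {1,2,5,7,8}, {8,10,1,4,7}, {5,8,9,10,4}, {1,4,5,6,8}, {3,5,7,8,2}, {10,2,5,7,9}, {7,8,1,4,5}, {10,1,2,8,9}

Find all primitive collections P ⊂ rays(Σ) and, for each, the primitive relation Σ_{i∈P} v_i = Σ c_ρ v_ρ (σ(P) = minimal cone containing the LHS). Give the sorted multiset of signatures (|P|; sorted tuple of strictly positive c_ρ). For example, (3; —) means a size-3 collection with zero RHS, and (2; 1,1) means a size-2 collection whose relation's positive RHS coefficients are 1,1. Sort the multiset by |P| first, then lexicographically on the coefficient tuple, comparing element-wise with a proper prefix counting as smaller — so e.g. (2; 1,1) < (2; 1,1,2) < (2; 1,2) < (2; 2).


14 collections generate NE(X_Σ); each relation:

  • {2,4}:  v_{2} + v_{4} = v_{5}  ⇒ sig = (2; 1)
  • {3,10}:  v_{3} + v_{10} = v_{9}  ⇒ sig = (2; 1)
  • {3,6}:  v_{3} + v_{6} = v_{2} + v_{10}  ⇒ sig = (2; 1,1)
  • {6,9}:  v_{6} + v_{9} = v_{2} + 2·v_{10}  ⇒ sig = (2; 1,2)
  • {1,5,10}:  v_{1} + v_{5} + v_{10} = 0  ⇒ sig = (3; —)
  • {6,7,8}:  v_{6} + v_{7} + v_{8} = 0  ⇒ sig = (3; —)
  • {1,5,9}:  v_{1} + v_{5} + v_{9} = v_{3}  ⇒ sig = (3; 1)
  • {1,3,4}:  v_{1} + v_{3} + v_{4} = v_{7} + v_{8}  ⇒ sig = (3; 1,1)
  • {1,3,5}:  v_{1} + v_{3} + v_{5} = v_{2} + v_{7} + v_{8}  ⇒ sig = (3; 1,1,1)
  • {1,4,9}:  v_{1} + v_{4} + v_{9} = v_{7} + v_{8} + v_{10}  ⇒ sig = (3; 1,1,1)
  • {2,7,8,10}:  v_{2} + v_{7} + v_{8} + v_{10} = v_{3}  ⇒ sig = (4; 1)
  • {5,7,8,10}:  v_{5} + v_{7} + v_{8} + v_{10} = v_{3} + v_{4}  ⇒ sig = (4; 1,1)
  • {5,7,8,9}:  v_{5} + v_{7} + v_{8} + v_{9} = 2·v_{3} + v_{4}  ⇒ sig = (4; 1,2)
  • {2,7,8,9}:  v_{2} + v_{7} + v_{8} + v_{9} = 2·v_{3}  ⇒ sig = (4; 2)

Hence PRS(X_Σ) =
    (2; 1)
    (2; 1)
    (2; 1,1)
    (2; 1,2)
    (3; —)
    (3; —)
    (3; 1)
    (3; 1,1)
    (3; 1,1,1)
    (3; 1,1,1)
    (4; 1)
    (4; 1,1)
    (4; 1,2)
    (4; 2)


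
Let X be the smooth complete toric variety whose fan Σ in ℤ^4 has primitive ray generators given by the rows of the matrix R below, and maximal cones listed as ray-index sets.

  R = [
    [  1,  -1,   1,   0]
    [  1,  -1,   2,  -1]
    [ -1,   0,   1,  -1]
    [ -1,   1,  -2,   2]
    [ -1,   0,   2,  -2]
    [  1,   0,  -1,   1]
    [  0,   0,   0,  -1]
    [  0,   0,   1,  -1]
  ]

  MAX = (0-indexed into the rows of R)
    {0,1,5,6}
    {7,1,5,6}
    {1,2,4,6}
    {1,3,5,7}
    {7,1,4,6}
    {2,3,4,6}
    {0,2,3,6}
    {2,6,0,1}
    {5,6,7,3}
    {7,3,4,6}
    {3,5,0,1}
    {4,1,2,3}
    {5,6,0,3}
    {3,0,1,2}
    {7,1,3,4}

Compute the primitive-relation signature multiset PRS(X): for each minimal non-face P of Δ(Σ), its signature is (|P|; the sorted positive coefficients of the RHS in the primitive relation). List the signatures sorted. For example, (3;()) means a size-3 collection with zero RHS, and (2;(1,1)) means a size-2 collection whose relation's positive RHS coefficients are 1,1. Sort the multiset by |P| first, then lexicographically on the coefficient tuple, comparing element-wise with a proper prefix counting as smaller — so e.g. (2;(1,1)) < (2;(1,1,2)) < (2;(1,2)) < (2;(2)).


Σ has 6 primitive collections:

  P = {2,5}:  v_{2} + v_{5} = 0 — sig = (2;())
  P = {0,7}:  v_{0} + v_{7} = v_{1} — sig = (2;(1))
  P = {2,7}:  v_{2} + v_{7} = v_{4} — sig = (2;(1))
  P = {4,5}:  v_{4} + v_{5} = v_{7} — sig = (2;(1))
  P = {0,4}:  v_{0} + v_{4} = v_{1} + v_{2} — sig = (2;(1,1))
  P = {1,3,6}:  v_{1} + v_{3} + v_{6} = 0 — sig = (3;())

so the primitive-relation signature multiset is
{ (2;()),  (2;(1)) ×3,  (2;(1,1)),  (3;()) }


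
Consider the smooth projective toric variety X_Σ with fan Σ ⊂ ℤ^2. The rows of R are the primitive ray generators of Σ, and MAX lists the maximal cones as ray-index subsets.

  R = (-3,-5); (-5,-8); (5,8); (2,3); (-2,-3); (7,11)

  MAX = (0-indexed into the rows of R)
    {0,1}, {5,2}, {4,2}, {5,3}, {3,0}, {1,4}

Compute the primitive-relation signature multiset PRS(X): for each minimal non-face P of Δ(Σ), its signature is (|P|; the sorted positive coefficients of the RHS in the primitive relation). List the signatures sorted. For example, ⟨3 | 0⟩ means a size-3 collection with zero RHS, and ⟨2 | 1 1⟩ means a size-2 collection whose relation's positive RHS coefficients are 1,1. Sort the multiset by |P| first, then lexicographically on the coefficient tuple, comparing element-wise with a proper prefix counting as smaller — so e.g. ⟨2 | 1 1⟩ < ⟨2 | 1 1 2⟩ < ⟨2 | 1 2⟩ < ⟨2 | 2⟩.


Δ(Σ) — 6 vertices, 9 min non-faces:

  {1,2}:  v_{1} + v_{2} = 0  ⟹  sig = ⟨2 | 0⟩
  {3,4}:  v_{3} + v_{4} = 0  ⟹  sig = ⟨2 | 0⟩
  {0,2}:  v_{0} + v_{2} = v_{3}  ⟹  sig = ⟨2 | 1⟩
  {0,4}:  v_{0} + v_{4} = v_{1}  ⟹  sig = ⟨2 | 1⟩
  {1,3}:  v_{1} + v_{3} = v_{0}  ⟹  sig = ⟨2 | 1⟩
  {1,5}:  v_{1} + v_{5} = v_{3}  ⟹  sig = ⟨2 | 1⟩
  {2,3}:  v_{2} + v_{3} = v_{5}  ⟹  sig = ⟨2 | 1⟩
  {4,5}:  v_{4} + v_{5} = v_{2}  ⟹  sig = ⟨2 | 1⟩
  {0,5}:  v_{0} + v_{5} = 2·v_{3}  ⟹  sig = ⟨2 | 2⟩

so the primitive-relation signature multiset is
    ⟨2 | 0⟩
    ⟨2 | 0⟩
    ⟨2 | 1⟩
    ⟨2 | 1⟩
    ⟨2 | 1⟩
    ⟨2 | 1⟩
    ⟨2 | 1⟩
    ⟨2 | 1⟩
    ⟨2 | 2⟩


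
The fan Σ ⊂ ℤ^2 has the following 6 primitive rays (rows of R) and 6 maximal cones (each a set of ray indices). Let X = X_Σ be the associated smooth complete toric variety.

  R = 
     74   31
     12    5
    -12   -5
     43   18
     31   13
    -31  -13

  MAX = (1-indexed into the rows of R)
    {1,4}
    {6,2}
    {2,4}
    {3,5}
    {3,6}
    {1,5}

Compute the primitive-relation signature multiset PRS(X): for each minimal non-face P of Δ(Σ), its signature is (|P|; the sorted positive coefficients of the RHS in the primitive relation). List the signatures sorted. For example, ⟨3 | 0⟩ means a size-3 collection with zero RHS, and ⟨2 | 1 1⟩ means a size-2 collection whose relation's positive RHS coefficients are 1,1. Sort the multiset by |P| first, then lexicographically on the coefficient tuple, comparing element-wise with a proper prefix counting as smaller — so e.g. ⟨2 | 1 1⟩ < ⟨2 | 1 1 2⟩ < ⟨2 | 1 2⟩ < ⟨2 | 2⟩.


The 9 primitive collections of Σ (r=6, n=2):

  • {2,3}:  v_{2} + v_{3} = 0 ; sig = ⟨2 | 0⟩
  • {5,6}:  v_{5} + v_{6} = 0 ; sig = ⟨2 | 0⟩
  • {1,6}:  v_{1} + v_{6} = v_{4} ; sig = ⟨2 | 1⟩
  • {2,5}:  v_{2} + v_{5} = v_{4} ; sig = ⟨2 | 1⟩
  • {3,4}:  v_{3} + v_{4} = v_{5} ; sig = ⟨2 | 1⟩
  • {4,5}:  v_{4} + v_{5} = v_{1} ; sig = ⟨2 | 1⟩
  • {4,6}:  v_{4} + v_{6} = v_{2} ; sig = ⟨2 | 1⟩
  • {1,2}:  v_{1} + v_{2} = 2·v_{4} ; sig = ⟨2 | 2⟩
  • {1,3}:  v_{1} + v_{3} = 2·v_{5} ; sig = ⟨2 | 2⟩

Signatures (|P|; sorted positive RHS coefficients), sorted:
{ ⟨2 | 0⟩ ×2,  ⟨2 | 1⟩ ×5,  ⟨2 | 2⟩ ×2 }


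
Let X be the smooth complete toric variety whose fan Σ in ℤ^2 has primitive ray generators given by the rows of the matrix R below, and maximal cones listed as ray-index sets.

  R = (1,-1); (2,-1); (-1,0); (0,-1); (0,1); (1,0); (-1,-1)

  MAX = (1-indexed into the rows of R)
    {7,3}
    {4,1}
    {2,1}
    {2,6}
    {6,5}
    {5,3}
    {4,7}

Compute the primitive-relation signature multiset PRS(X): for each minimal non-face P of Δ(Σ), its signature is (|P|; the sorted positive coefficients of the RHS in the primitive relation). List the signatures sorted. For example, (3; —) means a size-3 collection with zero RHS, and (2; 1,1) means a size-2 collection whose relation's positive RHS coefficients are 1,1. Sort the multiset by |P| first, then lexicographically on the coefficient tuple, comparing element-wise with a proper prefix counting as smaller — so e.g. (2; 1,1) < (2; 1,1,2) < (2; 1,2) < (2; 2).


Σ has 14 primitive collections:

  {3,6}:  v_{3} + v_{6} = 0  so sig = (2; —)
  {4,5}:  v_{4} + v_{5} = 0  so sig = (2; —)
  {1,3}:  v_{1} + v_{3} = v_{4}  so sig = (2; 1)
  {1,5}:  v_{1} + v_{5} = v_{6}  so sig = (2; 1)
  {1,6}:  v_{1} + v_{6} = v_{2}  so sig = (2; 1)
  {2,3}:  v_{2} + v_{3} = v_{1}  so sig = (2; 1)
  {3,4}:  v_{3} + v_{4} = v_{7}  so sig = (2; 1)
  {4,6}:  v_{4} + v_{6} = v_{1}  so sig = (2; 1)
  {5,7}:  v_{5} + v_{7} = v_{3}  so sig = (2; 1)
  {6,7}:  v_{6} + v_{7} = v_{4}  so sig = (2; 1)
  {2,7}:  v_{2} + v_{7} = v_{1} + v_{4}  so sig = (2; 1,1)
  {1,7}:  v_{1} + v_{7} = 2·v_{4}  so sig = (2; 2)
  {2,4}:  v_{2} + v_{4} = 2·v_{1}  so sig = (2; 2)
  {2,5}:  v_{2} + v_{5} = 2·v_{6}  so sig = (2; 2)

Signatures (|P|; sorted positive RHS coefficients), sorted:
[(2; —), (2; —), (2; 1), (2; 1), (2; 1), (2; 1), (2; 1), (2; 1), (2; 1), (2; 1), (2; 1,1), (2; 2), (2; 2), (2; 2)]
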